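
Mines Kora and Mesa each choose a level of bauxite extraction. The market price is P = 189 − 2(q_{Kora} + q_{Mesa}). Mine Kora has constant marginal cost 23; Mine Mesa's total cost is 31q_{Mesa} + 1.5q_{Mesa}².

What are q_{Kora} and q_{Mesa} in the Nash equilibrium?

Mine Kora's profit: π = q_{Kora}(189 − 2(q_{Kora} + q_{Mesa})) − 23q_{Kora}.
∂π/∂q_{Kora} = 166 − 4q_{Kora} − 2q_{Mesa} = 0, so q_{Kora} = 41.5 − 0.5q_{Mesa}.
For Mesa: ∂π/∂q_{Mesa} = 158 − 7q_{Mesa} − 2q_{Kora} = 0 ⇒ q_{Mesa} = 158/7 − (2/7)q_{Kora}.
Plugging q_{Mesa} into Kora's best response: q_{Kora} = 41.5 − 0.5(158/7 − (2/7)q_{Kora}) ⇒ (6/7)q_{Kora} = 423/14, so q_{Kora} = 35.25.
Then q_{Mesa} = 158/7 − (2/7)·35.25 = 12.5.

35.25, 12.5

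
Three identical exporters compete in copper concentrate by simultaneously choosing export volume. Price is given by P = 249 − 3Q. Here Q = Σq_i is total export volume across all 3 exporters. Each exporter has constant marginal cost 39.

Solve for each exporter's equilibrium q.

17.5

A representative exporter's profit is π_i = q_i(249 − 3Q) − 39q_i, with Q = q_i + Σ_{j≠i} q_j.
First-order condition: 210 − 6q_i − 3Σ_{j≠i} q_j = 0.
In a symmetric equilibrium every exporter chooses the same q, so Σ_{j≠i} q_j = 2q. The condition becomes 210 − 12q = 0, giving q = 210/12 = 17.5.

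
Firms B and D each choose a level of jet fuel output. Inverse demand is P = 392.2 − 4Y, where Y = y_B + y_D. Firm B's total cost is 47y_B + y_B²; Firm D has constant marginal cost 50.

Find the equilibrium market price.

177.575

Firm B's profit: π = y_B(392.2 − 4(y_B + y_D)) − 47y_B − y_B².
∂π/∂y_B = 345.2 − 10y_B − 4y_D = 0, so y_B = 34.52 − 0.4y_D.
For D: ∂π/∂y_D = 342.2 − 8y_D − 4y_B = 0 ⇒ y_D = 42.775 − 0.5y_B.
Plugging y_D into B's best response: y_B = 34.52 − 0.4(42.775 − 0.5y_B) ⇒ 0.8y_B = 17.41, so y_B = 21.7625.
Then y_D = 42.775 − 0.5·21.7625 = 5103/160.
Equilibrium price: P = 392.2 − 4·(1717/32) = 177.575.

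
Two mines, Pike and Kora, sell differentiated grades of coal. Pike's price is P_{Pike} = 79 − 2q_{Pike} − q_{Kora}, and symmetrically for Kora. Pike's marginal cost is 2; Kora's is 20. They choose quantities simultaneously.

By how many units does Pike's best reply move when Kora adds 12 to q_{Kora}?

-3

Mine Pike's profit: π = q_{Pike}(79 − 2q_{Pike} − q_{Kora}) − 2q_{Pike}.
∂π/∂q_{Pike} = 77 − 4q_{Pike} − q_{Kora} = 0 ⇒ q_{Pike} = 19.25 − 0.25q_{Kora}.
The reaction-function slope is −0.25, so a 12-unit rise in q_{Kora} moves q_{Pike} by −0.25 × 12 = −3. Pike's best response falls — the actions are strategic substitutes.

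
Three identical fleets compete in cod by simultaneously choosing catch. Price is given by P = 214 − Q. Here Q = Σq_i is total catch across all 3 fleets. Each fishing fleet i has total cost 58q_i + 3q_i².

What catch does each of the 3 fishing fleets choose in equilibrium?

15.6

A representative fishing fleet's profit is π_i = q_i(214 − Q) − 58q_i − 3q_i², with Q = q_i + Σ_{j≠i} q_j.
First-order condition: 156 − 8q_i − Σ_{j≠i} q_j = 0.
In a symmetric equilibrium every fishing fleet chooses the same q, so Σ_{j≠i} q_j = 2q. The condition becomes 156 − 10q = 0, giving q = 156/10 = 15.6.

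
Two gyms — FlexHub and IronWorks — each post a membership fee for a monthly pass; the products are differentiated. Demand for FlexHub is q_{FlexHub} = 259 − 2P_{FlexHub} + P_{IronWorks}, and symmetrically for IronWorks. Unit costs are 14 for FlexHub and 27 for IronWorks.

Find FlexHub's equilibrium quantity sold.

166.8

FlexHub's profit: π = (P_{FlexHub} − 14)(259 − 2P_{FlexHub} + P_{IronWorks}).
∂π/∂P_{FlexHub} = 287 − 4P_{FlexHub} + P_{IronWorks} = 0 ⇒ P_{FlexHub} = 71.75 + 0.25P_{IronWorks}.
Similarly P_{IronWorks} = 78.25 + 0.25P_{FlexHub}.
Substituting the second reaction function into the first: P_{FlexHub} = 71.75 + 0.25(78.25 + 0.25P_{FlexHub}), which gives 0.9375P_{FlexHub} = 91.3125 ⇒ P_{FlexHub} = 97.4.
Then P_{IronWorks} = 78.25 + 0.25·97.4 = 102.6.
q_{FlexHub} = 259 − 2·97.4 + 102.6 = 166.8.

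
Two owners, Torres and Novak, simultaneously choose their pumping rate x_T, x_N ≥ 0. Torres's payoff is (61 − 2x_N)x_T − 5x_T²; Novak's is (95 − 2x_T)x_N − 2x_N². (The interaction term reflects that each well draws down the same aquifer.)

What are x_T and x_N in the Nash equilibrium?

Expanding Torres's payoff: 61x_T − 2x_Nx_T − 5x_T².
∂π/∂x_T = 61 − 2x_N − 10x_T = 0, so x_T = 6.1 − 0.2x_N.
Likewise for Novak: x_N = 23.75 − 0.5x_T.
Substituting the second reaction function into the first: x_T = 6.1 − 0.2(23.75 − 0.5x_T), which gives 0.9x_T = 1.35 ⇒ x_T = 1.5.
Then x_N = 23.75 − 0.5·1.5 = 23.

1.5, 23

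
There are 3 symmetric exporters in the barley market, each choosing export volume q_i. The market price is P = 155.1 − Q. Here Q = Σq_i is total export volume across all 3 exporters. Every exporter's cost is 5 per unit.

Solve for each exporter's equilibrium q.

A representative exporter's profit is π_i = q_i(155.1 − Q) − 5q_i, with Q = q_i + Σ_{j≠i} q_j.
First-order condition: 150.1 − 2q_i − Σ_{j≠i} q_j = 0.
Imposing symmetry (q_j = q for all j) turns Σ_{j≠i} q_j into 2q, so 150.1 = 4q and q = 37.525.

37.525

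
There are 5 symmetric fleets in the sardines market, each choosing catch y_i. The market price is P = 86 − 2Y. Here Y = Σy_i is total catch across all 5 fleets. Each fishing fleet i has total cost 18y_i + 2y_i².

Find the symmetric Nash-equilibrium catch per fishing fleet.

4.25

A representative fishing fleet's profit is π_i = y_i(86 − 2Y) − 18y_i − 2y_i², with Y = y_i + Σ_{j≠i} y_j.
First-order condition: 68 − 8y_i − 2Σ_{j≠i} y_j = 0.
With identical fishing fleets, set every y_j = y: then 68 − 8y − 8y = 0, i.e. y = 68/16 = 4.25.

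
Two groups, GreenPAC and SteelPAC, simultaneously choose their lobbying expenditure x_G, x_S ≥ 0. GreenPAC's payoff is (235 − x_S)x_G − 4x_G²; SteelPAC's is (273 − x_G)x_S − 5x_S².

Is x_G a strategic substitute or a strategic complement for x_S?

strategic substitutes

Expanding GreenPAC's payoff: 235x_G − x_Sx_G − 4x_G².
∂π/∂x_G = 235 − x_S − 8x_G = 0, so x_G = 29.375 − 0.125x_S.
The best-response slope dx_G/dx_S = −0.125 < 0: the reaction function is downward-sloping, so the choices are strategic substitutes.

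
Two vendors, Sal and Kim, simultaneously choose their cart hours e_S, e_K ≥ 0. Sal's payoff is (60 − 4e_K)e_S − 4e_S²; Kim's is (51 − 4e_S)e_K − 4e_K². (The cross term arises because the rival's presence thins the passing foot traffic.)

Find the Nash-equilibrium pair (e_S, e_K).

5.75, 3.5

Expanding Sal's payoff: 60e_S − 4e_Ke_S − 4e_S².
∂π/∂e_S = 60 − 4e_K − 8e_S = 0, so e_S = 7.5 − 0.5e_K.
Likewise for Kim: e_K = 6.375 − 0.5e_S.
Plugging e_K into Sal's best response: e_S = 7.5 − 0.5(6.375 − 0.5e_S) ⇒ 0.75e_S = 4.3125, so e_S = 5.75.
Then e_K = 6.375 − 0.5·5.75 = 3.5.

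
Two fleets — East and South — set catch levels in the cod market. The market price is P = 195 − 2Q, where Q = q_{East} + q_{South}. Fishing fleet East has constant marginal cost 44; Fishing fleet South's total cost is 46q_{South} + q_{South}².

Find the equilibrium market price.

Fishing fleet East's profit: π = q_{East}(195 − 2(q_{East} + q_{South})) − 44q_{East}.
∂π/∂q_{East} = 151 − 4q_{East} − 2q_{South} = 0, so q_{East} = 37.75 − 0.5q_{South}.
For South: ∂π/∂q_{South} = 149 − 6q_{South} − 2q_{East} = 0 ⇒ q_{South} = 149/6 − (1/3)q_{East}.
Solving the two reaction functions simultaneously: (1 − (−0.5)(−1/3))q_{East} = 37.75 − 0.5·(149/6), so (5/6)q_{East} = 76/3 and q_{East} = 30.4.
Then q_{South} = 149/6 − (1/3)·30.4 = 14.7.
Equilibrium price: P = 195 − 2·45.1 = 104.8.

104.8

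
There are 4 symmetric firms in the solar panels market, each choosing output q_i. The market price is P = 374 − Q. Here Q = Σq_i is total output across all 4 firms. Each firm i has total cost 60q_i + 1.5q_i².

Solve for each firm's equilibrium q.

A representative firm's profit is π_i = q_i(374 − Q) − 60q_i − 1.5q_i², with Q = q_i + Σ_{j≠i} q_j.
First-order condition: 314 − 5q_i − Σ_{j≠i} q_j = 0.
With identical firms, set every q_j = q: then 314 − 5q − 3q = 0, i.e. q = 314/8 = 39.25.

39.25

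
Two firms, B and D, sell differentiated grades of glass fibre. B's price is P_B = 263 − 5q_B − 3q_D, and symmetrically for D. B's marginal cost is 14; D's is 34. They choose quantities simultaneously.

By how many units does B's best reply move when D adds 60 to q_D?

-18

Firm B's profit: π = q_B(263 − 5q_B − 3q_D) − 14q_B.
∂π/∂q_B = 249 − 10q_B − 3q_D = 0 ⇒ q_B = 24.9 − 0.3q_D.
The reaction-function slope is −0.3, so a 60-unit rise in q_D moves q_B by −0.3 × 60 = −18. B's best response falls — the actions are strategic substitutes.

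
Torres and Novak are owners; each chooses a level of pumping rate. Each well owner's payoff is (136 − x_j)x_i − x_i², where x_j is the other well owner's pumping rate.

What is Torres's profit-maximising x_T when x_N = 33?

Torres's payoff is (136 − x_N)x_T − x_T².
∂π/∂x_T = 136 − x_N − 2x_T = 0, so x_T = 68 − 0.5x_N.
At x_N = 33: x_T = 68 − 0.5·33 = 51.5.

51.5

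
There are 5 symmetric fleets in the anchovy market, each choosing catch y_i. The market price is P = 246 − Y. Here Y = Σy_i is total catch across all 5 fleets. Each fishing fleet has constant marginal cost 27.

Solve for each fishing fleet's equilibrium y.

A representative fishing fleet's profit is π_i = y_i(246 − Y) − 27y_i, with Y = y_i + Σ_{j≠i} y_j.
First-order condition: 219 − 2y_i − Σ_{j≠i} y_j = 0.
In a symmetric equilibrium every fishing fleet chooses the same y, so Σ_{j≠i} y_j = 4y. The condition becomes 219 − 6y = 0, giving y = 219/6 = 36.5.

36.5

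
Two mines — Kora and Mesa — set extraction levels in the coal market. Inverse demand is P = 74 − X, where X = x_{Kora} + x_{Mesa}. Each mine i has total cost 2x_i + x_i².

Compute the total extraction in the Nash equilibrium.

28.8

Mine Kora's profit: π = x_{Kora}(74 − (x_{Kora} + x_{Mesa})) − 2x_{Kora} − x_{Kora}².
∂π/∂x_{Kora} = 72 − 4x_{Kora} − x_{Mesa} = 0, so x_{Kora} = 18 − 0.25x_{Mesa}.
Setting x_{Kora} = x_{Mesa} in the reaction function: x_{Kora} = 18 − 0.25x_{Kora}, so x_{Kora} = 18 / 1.25 = 14.4.
Total extraction: 14.4 + 14.4 = 28.8.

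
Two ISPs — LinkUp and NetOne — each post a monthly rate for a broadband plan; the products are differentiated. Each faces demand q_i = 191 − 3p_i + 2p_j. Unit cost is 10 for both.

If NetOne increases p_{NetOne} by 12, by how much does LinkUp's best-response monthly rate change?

4

LinkUp's profit: π = (p_{LinkUp} − 10)(191 − 3p_{LinkUp} + 2p_{NetOne}).
∂π/∂p_{LinkUp} = 221 − 6p_{LinkUp} + 2p_{NetOne} = 0 ⇒ p_{LinkUp} = 221/6 + (1/3)p_{NetOne}.
The reaction-function slope is 1/3, so a 12-unit rise in p_{NetOne} moves p_{LinkUp} by 1/3 × 12 = 4. LinkUp's best response rises — the actions are strategic complements.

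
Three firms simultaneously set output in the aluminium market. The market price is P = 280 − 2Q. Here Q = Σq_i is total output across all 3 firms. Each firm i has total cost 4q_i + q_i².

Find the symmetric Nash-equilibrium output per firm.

27.6

A representative firm's profit is π_i = q_i(280 − 2Q) − 4q_i − q_i², with Q = q_i + Σ_{j≠i} q_j.
First-order condition: 276 − 6q_i − 2Σ_{j≠i} q_j = 0.
In a symmetric equilibrium every firm chooses the same q, so Σ_{j≠i} q_j = 2q. The condition becomes 276 − 10q = 0, giving q = 276/10 = 27.6.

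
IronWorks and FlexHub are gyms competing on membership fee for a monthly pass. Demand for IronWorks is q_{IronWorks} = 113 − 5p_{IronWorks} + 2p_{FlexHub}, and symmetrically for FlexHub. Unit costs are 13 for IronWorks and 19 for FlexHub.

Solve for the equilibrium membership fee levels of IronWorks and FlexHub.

IronWorks's profit: π = (p_{IronWorks} − 13)(113 − 5p_{IronWorks} + 2p_{FlexHub}).
∂π/∂p_{IronWorks} = 178 − 10p_{IronWorks} + 2p_{FlexHub} = 0 ⇒ p_{IronWorks} = 17.8 + 0.2p_{FlexHub}.
Similarly p_{FlexHub} = 20.8 + 0.2p_{IronWorks}.
Solving the two reaction functions simultaneously: (1 − (0.2)(0.2))p_{IronWorks} = 17.8 + 0.2·20.8, so 0.96p_{IronWorks} = 21.96 and p_{IronWorks} = 22.875.
Then p_{FlexHub} = 20.8 + 0.2·22.875 = 25.375.

22.875, 25.375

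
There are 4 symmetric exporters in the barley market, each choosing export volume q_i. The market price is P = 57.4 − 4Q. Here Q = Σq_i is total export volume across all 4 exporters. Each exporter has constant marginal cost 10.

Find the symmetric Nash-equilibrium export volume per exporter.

A representative exporter's profit is π_i = q_i(57.4 − 4Q) − 10q_i, with Q = q_i + Σ_{j≠i} q_j.
First-order condition: 47.4 − 8q_i − 4Σ_{j≠i} q_j = 0.
Imposing symmetry (q_j = q for all j) turns Σ_{j≠i} q_j into 3q, so 47.4 = 20q and q = 2.37.

2.37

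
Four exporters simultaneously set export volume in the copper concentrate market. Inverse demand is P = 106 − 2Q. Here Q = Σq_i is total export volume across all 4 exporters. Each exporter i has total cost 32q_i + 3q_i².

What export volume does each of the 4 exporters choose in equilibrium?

4.625

A representative exporter's profit is π_i = q_i(106 − 2Q) − 32q_i − 3q_i², with Q = q_i + Σ_{j≠i} q_j.
First-order condition: 74 − 10q_i − 2Σ_{j≠i} q_j = 0.
With identical exporters, set every q_j = q: then 74 − 10q − 6q = 0, i.e. q = 74/16 = 4.625.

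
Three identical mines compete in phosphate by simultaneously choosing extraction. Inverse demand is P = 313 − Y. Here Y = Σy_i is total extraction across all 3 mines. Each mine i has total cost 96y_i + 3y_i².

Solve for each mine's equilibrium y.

21.7

A representative mine's profit is π_i = y_i(313 − Y) − 96y_i − 3y_i², with Y = y_i + Σ_{j≠i} y_j.
First-order condition: 217 − 8y_i − Σ_{j≠i} y_j = 0.
In a symmetric equilibrium every mine chooses the same y, so Σ_{j≠i} y_j = 2y. The condition becomes 217 − 10y = 0, giving y = 217/10 = 21.7.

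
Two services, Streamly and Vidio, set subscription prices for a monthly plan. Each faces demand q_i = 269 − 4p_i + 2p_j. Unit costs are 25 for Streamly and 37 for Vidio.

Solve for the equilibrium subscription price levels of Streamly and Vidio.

Streamly's profit: π = (p_{Streamly} − 25)(269 − 4p_{Streamly} + 2p_{Vidio}).
∂π/∂p_{Streamly} = 369 − 8p_{Streamly} + 2p_{Vidio} = 0 ⇒ p_{Streamly} = 46.125 + 0.25p_{Vidio}.
Similarly p_{Vidio} = 52.125 + 0.25p_{Streamly}.
Substituting the second reaction function into the first: p_{Streamly} = 46.125 + 0.25(52.125 + 0.25p_{Streamly}), which gives 0.9375p_{Streamly} = 1893/32 ⇒ p_{Streamly} = 63.1.
Then p_{Vidio} = 52.125 + 0.25·63.1 = 67.9.

63.1, 67.9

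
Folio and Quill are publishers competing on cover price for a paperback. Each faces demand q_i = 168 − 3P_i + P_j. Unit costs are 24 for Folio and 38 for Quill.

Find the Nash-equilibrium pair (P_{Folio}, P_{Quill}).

Folio's profit: π = (P_{Folio} − 24)(168 − 3P_{Folio} + P_{Quill}).
∂π/∂P_{Folio} = 240 − 6P_{Folio} + P_{Quill} = 0 ⇒ P_{Folio} = 40 + (1/6)P_{Quill}.
Similarly P_{Quill} = 47 + (1/6)P_{Folio}.
Plugging P_{Quill} into Folio's best response: P_{Folio} = 40 + (1/6)(47 + (1/6)P_{Folio}) ⇒ (35/36)P_{Folio} = 287/6, so P_{Folio} = 49.2.
Then P_{Quill} = 47 + (1/6)·49.2 = 55.2.

49.2, 55.2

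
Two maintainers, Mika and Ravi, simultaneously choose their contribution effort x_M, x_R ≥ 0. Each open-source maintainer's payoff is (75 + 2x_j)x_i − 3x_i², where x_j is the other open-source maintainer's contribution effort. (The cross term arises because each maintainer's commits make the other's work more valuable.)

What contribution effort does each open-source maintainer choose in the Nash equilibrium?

Mika's payoff is (75 + 2x_R)x_M − 3x_M².
∂π/∂x_M = 75 + 2x_R − 6x_M = 0, so x_M = 12.5 + (1/3)x_R.
By symmetry x_R = x_M; substituting into the reaction function, (2/3)x_M = 12.5 and x_M = 18.75.

18.75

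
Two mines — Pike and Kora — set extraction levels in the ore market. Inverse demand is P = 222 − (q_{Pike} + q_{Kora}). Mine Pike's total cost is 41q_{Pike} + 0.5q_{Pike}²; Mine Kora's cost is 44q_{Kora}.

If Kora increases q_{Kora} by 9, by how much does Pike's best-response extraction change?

-3

Mine Pike's profit: π = q_{Pike}(222 − (q_{Pike} + q_{Kora})) − 41q_{Pike} − 0.5q_{Pike}².
∂π/∂q_{Pike} = 181 − 3q_{Pike} − q_{Kora} = 0, so q_{Pike} = 181/3 − (1/3)q_{Kora}.
The reaction-function slope is −1/3, so a 9-unit rise in q_{Kora} moves q_{Pike} by −1/3 × 9 = −3. Pike's best response falls — the actions are strategic substitutes.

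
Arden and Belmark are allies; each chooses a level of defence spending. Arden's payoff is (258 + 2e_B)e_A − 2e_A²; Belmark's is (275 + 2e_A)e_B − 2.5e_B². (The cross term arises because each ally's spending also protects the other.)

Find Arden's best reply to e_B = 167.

Expanding Arden's payoff: 258e_A + 2e_Be_A − 2e_A².
∂π/∂e_A = 258 + 2e_B − 4e_A = 0, so e_A = 64.5 + 0.5e_B.
At e_B = 167: e_A = 64.5 + 0.5·167 = 148.

148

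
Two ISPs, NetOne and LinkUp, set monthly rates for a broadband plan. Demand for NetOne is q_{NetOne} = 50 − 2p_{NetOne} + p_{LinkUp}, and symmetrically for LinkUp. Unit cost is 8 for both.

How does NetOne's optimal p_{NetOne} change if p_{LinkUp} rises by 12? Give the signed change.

NetOne's profit: π = (p_{NetOne} − 8)(50 − 2p_{NetOne} + p_{LinkUp}).
∂π/∂p_{NetOne} = 66 − 4p_{NetOne} + p_{LinkUp} = 0 ⇒ p_{NetOne} = 16.5 + 0.25p_{LinkUp}.
The reaction-function slope is 0.25, so a 12-unit rise in p_{LinkUp} moves p_{NetOne} by 0.25 × 12 = 3. NetOne's best response rises — the actions are strategic complements.

3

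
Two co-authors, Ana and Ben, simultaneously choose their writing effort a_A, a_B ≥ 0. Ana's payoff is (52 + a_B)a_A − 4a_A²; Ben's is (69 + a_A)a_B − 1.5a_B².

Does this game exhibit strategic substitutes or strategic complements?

Expanding Ana's payoff: 52a_A + a_Ba_A − 4a_A².
∂π/∂a_A = 52 + a_B − 8a_A = 0, so a_A = 6.5 + 0.125a_B.
The best-response slope da_A/da_B = 0.125 > 0: the reaction function is upward-sloping, so the choices are strategic complements.

strategic complements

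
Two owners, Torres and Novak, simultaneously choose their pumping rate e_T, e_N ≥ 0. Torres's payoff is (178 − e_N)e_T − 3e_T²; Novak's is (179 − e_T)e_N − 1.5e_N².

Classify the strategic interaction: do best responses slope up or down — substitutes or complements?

strategic substitutes

Expanding Torres's payoff: 178e_T − e_Ne_T − 3e_T².
∂π/∂e_T = 178 − e_N − 6e_T = 0, so e_T = 89/3 − (1/6)e_N.
The best-response slope de_T/de_N = −1/6 < 0: the reaction function is downward-sloping, so the choices are strategic substitutes.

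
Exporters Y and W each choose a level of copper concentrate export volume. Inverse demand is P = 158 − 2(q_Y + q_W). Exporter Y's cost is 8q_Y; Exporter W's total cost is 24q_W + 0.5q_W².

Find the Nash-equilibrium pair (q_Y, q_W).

Exporter Y's profit: π = q_Y(158 − 2(q_Y + q_W)) − 8q_Y.
∂π/∂q_Y = 150 − 4q_Y − 2q_W = 0, so q_Y = 37.5 − 0.5q_W.
For W: ∂π/∂q_W = 134 − 5q_W − 2q_Y = 0 ⇒ q_W = 26.8 − 0.4q_Y.
Plugging q_W into Y's best response: q_Y = 37.5 − 0.5(26.8 − 0.4q_Y) ⇒ 0.8q_Y = 24.1, so q_Y = 30.125.
Then q_W = 26.8 − 0.4·30.125 = 14.75.

30.125, 14.75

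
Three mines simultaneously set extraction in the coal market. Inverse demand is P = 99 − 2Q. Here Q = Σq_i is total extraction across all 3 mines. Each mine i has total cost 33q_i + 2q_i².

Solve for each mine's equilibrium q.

A representative mine's profit is π_i = q_i(99 − 2Q) − 33q_i − 2q_i², with Q = q_i + Σ_{j≠i} q_j.
First-order condition: 66 − 8q_i − 2Σ_{j≠i} q_j = 0.
Imposing symmetry (q_j = q for all j) turns Σ_{j≠i} q_j into 2q, so 66 = 12q and q = 5.5.

5.5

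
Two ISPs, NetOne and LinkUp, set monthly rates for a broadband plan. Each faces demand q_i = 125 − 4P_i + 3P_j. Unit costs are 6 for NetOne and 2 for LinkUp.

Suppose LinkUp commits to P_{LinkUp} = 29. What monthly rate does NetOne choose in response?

29.5

NetOne's profit: π = (P_{NetOne} − 6)(125 − 4P_{NetOne} + 3P_{LinkUp}).
∂π/∂P_{NetOne} = 149 − 8P_{NetOne} + 3P_{LinkUp} = 0 ⇒ P_{NetOne} = 18.625 + 0.375P_{LinkUp}.
At P_{LinkUp} = 29: P_{NetOne} = 18.625 + 0.375·29 = 29.5.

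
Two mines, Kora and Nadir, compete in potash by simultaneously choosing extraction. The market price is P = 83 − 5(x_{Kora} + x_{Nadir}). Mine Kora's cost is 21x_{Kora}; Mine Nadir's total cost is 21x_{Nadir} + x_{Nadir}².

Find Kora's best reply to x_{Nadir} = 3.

4.7

Mine Kora's profit: π = x_{Kora}(83 − 5(x_{Kora} + x_{Nadir})) − 21x_{Kora}.
∂π/∂x_{Kora} = 62 − 10x_{Kora} − 5x_{Nadir} = 0, so x_{Kora} = 6.2 − 0.5x_{Nadir}.
At x_{Nadir} = 3: x_{Kora} = 6.2 − 0.5·3 = 4.7.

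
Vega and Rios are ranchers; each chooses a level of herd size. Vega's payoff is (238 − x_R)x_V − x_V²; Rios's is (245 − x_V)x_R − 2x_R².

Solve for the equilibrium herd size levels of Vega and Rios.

Expanding Vega's payoff: 238x_V − x_Rx_V − x_V².
∂π/∂x_V = 238 − x_R − 2x_V = 0, so x_V = 119 − 0.5x_R.
Likewise for Rios: x_R = 61.25 − 0.25x_V.
Substituting the second reaction function into the first: x_V = 119 − 0.5(61.25 − 0.25x_V), which gives 0.875x_V = 88.375 ⇒ x_V = 101.
Then x_R = 61.25 − 0.25·101 = 36.

101, 36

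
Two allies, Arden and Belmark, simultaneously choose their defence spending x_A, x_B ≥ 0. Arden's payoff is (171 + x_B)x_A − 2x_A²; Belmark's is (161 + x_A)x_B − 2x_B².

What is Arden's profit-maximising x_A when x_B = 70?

60.25

Expanding Arden's payoff: 171x_A + x_Bx_A − 2x_A².
∂π/∂x_A = 171 + x_B − 4x_A = 0, so x_A = 42.75 + 0.25x_B.
At x_B = 70: x_A = 42.75 + 0.25·70 = 60.25.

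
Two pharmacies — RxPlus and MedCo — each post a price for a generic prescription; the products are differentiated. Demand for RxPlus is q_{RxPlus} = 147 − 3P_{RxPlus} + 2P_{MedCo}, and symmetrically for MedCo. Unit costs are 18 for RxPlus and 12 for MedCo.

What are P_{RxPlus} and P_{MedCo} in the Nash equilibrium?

RxPlus's profit: π = (P_{RxPlus} − 18)(147 − 3P_{RxPlus} + 2P_{MedCo}).
∂π/∂P_{RxPlus} = 201 − 6P_{RxPlus} + 2P_{MedCo} = 0 ⇒ P_{RxPlus} = 33.5 + (1/3)P_{MedCo}.
Similarly P_{MedCo} = 30.5 + (1/3)P_{RxPlus}.
Plugging P_{MedCo} into RxPlus's best response: P_{RxPlus} = 33.5 + (1/3)(30.5 + (1/3)P_{RxPlus}) ⇒ (8/9)P_{RxPlus} = 131/3, so P_{RxPlus} = 49.125.
Then P_{MedCo} = 30.5 + (1/3)·49.125 = 46.875.

49.125, 46.875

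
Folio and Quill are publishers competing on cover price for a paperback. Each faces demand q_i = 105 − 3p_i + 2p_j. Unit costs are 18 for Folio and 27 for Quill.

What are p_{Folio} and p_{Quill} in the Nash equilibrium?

41.4375, 44.8125

Folio's profit: π = (p_{Folio} − 18)(105 − 3p_{Folio} + 2p_{Quill}).
∂π/∂p_{Folio} = 159 − 6p_{Folio} + 2p_{Quill} = 0 ⇒ p_{Folio} = 26.5 + (1/3)p_{Quill}.
Similarly p_{Quill} = 31 + (1/3)p_{Folio}.
Plugging p_{Quill} into Folio's best response: p_{Folio} = 26.5 + (1/3)(31 + (1/3)p_{Folio}) ⇒ (8/9)p_{Folio} = 221/6, so p_{Folio} = 41.4375.
Then p_{Quill} = 31 + (1/3)·41.4375 = 44.8125.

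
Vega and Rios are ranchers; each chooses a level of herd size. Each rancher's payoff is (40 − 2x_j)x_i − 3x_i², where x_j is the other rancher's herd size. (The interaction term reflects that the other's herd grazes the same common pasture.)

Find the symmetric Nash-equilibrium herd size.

Vega's payoff is (40 − 2x_R)x_V − 3x_V².
∂π/∂x_V = 40 − 2x_R − 6x_V = 0, so x_V = 20/3 − (1/3)x_R.
The game is symmetric, so in equilibrium x_R = x_V: the reaction function gives (4/3)x_V = 20/3, hence x_V = 5.

5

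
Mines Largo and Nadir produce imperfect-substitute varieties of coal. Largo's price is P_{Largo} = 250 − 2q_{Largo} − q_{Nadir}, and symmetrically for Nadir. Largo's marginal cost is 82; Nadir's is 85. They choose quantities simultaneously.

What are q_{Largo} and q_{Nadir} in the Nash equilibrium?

Mine Largo's profit: π = q_{Largo}(250 − 2q_{Largo} − q_{Nadir}) − 82q_{Largo}.
∂π/∂q_{Largo} = 168 − 4q_{Largo} − q_{Nadir} = 0 ⇒ q_{Largo} = 42 − 0.25q_{Nadir}.
Similarly q_{Nadir} = 41.25 − 0.25q_{Largo}.
Substituting the second reaction function into the first: q_{Largo} = 42 − 0.25(41.25 − 0.25q_{Largo}), which gives 0.9375q_{Largo} = 31.6875 ⇒ q_{Largo} = 33.8.
Then q_{Nadir} = 41.25 − 0.25·33.8 = 32.8.

33.8, 32.8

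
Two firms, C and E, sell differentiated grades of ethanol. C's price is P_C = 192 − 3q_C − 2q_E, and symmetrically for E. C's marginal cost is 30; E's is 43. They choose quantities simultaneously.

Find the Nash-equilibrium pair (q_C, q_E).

21.0625, 17.8125

Firm C's profit: π = q_C(192 − 3q_C − 2q_E) − 30q_C.
∂π/∂q_C = 162 − 6q_C − 2q_E = 0 ⇒ q_C = 27 − (1/3)q_E.
Similarly q_E = 149/6 − (1/3)q_C.
Plugging q_E into C's best response: q_C = 27 − (1/3)(149/6 − (1/3)q_C) ⇒ (8/9)q_C = 337/18, so q_C = 21.0625.
Then q_E = 149/6 − (1/3)·21.0625 = 17.8125.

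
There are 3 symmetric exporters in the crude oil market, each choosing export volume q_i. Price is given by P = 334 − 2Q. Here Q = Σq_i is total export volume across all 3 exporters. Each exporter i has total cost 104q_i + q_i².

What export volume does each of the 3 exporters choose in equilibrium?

23

A representative exporter's profit is π_i = q_i(334 − 2Q) − 104q_i − q_i², with Q = q_i + Σ_{j≠i} q_j.
First-order condition: 230 − 6q_i − 2Σ_{j≠i} q_j = 0.
Imposing symmetry (q_j = q for all j) turns Σ_{j≠i} q_j into 2q, so 230 = 10q and q = 23.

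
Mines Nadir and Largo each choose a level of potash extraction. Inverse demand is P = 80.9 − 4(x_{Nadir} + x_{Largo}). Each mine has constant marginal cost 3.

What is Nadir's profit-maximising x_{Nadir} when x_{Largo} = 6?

Mine Nadir's profit: π = x_{Nadir}(80.9 − 4(x_{Nadir} + x_{Largo})) − 3x_{Nadir}.
∂π/∂x_{Nadir} = 77.9 − 8x_{Nadir} − 4x_{Largo} = 0, so x_{Nadir} = 9.7375 − 0.5x_{Largo}.
At x_{Largo} = 6: x_{Nadir} = 9.7375 − 0.5·6 = 6.7375.

6.7375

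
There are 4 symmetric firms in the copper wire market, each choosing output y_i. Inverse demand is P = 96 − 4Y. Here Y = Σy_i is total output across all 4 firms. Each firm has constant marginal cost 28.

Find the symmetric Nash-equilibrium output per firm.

A representative firm's profit is π_i = y_i(96 − 4Y) − 28y_i, with Y = y_i + Σ_{j≠i} y_j.
First-order condition: 68 − 8y_i − 4Σ_{j≠i} y_j = 0.
With identical firms, set every y_j = y: then 68 − 8y − 12y = 0, i.e. y = 68/20 = 3.4.

3.4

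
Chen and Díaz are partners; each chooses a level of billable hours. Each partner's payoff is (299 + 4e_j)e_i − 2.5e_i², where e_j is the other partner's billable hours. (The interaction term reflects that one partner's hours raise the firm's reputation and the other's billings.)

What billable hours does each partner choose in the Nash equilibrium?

Chen's payoff is (299 + 4e_D)e_C − 2.5e_C².
∂π/∂e_C = 299 + 4e_D − 5e_C = 0, so e_C = 59.8 + 0.8e_D.
By symmetry e_D = e_C; substituting into the reaction function, 0.2e_C = 59.8 and e_C = 299.

299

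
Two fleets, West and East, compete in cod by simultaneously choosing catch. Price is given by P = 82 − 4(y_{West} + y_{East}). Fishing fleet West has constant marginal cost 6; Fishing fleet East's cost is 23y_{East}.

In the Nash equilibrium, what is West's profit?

Fishing fleet West's profit: π = y_{West}(82 − 4(y_{West} + y_{East})) − 6y_{West}.
∂π/∂y_{West} = 76 − 8y_{West} − 4y_{East} = 0, so y_{West} = 9.5 − 0.5y_{East}.
By the same steps for East: y_{East} = 7.375 − 0.5y_{West}.
Solving the two reaction functions simultaneously: (1 − (−0.5)(−0.5))y_{West} = 9.5 − 0.5·7.375, so 0.75y_{West} = 5.8125 and y_{West} = 7.75.
Then y_{East} = 7.375 − 0.5·7.75 = 3.5.
Price P = 82 − 4·11.25 = 37.
West's profit: (37 − 6)·7.75 = 240.25.

240.25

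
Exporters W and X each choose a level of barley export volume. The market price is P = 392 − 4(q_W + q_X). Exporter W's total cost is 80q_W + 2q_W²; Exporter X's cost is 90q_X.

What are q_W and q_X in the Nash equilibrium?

16.1, 29.7

Exporter W's profit: π = q_W(392 − 4(q_W + q_X)) − 80q_W − 2q_W².
∂π/∂q_W = 312 − 12q_W − 4q_X = 0, so q_W = 26 − (1/3)q_X.
For X: ∂π/∂q_X = 302 − 8q_X − 4q_W = 0 ⇒ q_X = 37.75 − 0.5q_W.
Solving the two reaction functions simultaneously: (1 − (−1/3)(−0.5))q_W = 26 − (1/3)·37.75, so (5/6)q_W = 161/12 and q_W = 16.1.
Then q_X = 37.75 − 0.5·16.1 = 29.7.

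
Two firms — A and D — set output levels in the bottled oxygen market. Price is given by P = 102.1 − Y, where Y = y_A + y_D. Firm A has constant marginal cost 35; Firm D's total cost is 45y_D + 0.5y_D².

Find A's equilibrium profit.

831.7456

Firm A's profit: π = y_A(102.1 − (y_A + y_D)) − 35y_A.
∂π/∂y_A = 67.1 − 2y_A − y_D = 0, so y_A = 33.55 − 0.5y_D.
For D: ∂π/∂y_D = 57.1 − 3y_D − y_A = 0 ⇒ y_D = 571/30 − (1/3)y_A.
Solving the two reaction functions simultaneously: (1 − (−0.5)(−1/3))y_A = 33.55 − 0.5·(571/30), so (5/6)y_A = 721/30 and y_A = 28.84.
Then y_D = 571/30 − (1/3)·28.84 = 9.42.
Price P = 102.1 − 38.26 = 63.84.
A's profit: (63.84 − 35)·28.84 = 831.7456.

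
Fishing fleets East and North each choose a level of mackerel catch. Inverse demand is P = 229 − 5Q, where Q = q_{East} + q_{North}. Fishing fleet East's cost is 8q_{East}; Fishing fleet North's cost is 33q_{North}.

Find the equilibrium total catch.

27.8

Fishing fleet East's profit: π = q_{East}(229 − 5(q_{East} + q_{North})) − 8q_{East}.
∂π/∂q_{East} = 221 − 10q_{East} − 5q_{North} = 0, so q_{East} = 22.1 − 0.5q_{North}.
By the same steps for North: q_{North} = 19.6 − 0.5q_{East}.
Plugging q_{North} into East's best response: q_{East} = 22.1 − 0.5(19.6 − 0.5q_{East}) ⇒ 0.75q_{East} = 12.3, so q_{East} = 16.4.
Then q_{North} = 19.6 − 0.5·16.4 = 11.4.
Total catch: 16.4 + 11.4 = 27.8.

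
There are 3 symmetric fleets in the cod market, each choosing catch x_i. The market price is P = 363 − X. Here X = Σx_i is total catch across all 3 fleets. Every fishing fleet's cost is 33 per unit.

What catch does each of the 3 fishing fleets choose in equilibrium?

A representative fishing fleet's profit is π_i = x_i(363 − X) − 33x_i, with X = x_i + Σ_{j≠i} x_j.
First-order condition: 330 − 2x_i − Σ_{j≠i} x_j = 0.
In a symmetric equilibrium every fishing fleet chooses the same x, so Σ_{j≠i} x_j = 2x. The condition becomes 330 − 4x = 0, giving x = 330/4 = 82.5.

82.5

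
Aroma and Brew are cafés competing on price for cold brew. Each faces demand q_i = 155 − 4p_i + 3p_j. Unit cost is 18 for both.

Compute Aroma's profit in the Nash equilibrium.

Aroma's profit: π = (p_{Aroma} − 18)(155 − 4p_{Aroma} + 3p_{Brew}).
∂π/∂p_{Aroma} = 227 − 8p_{Aroma} + 3p_{Brew} = 0 ⇒ p_{Aroma} = 28.375 + 0.375p_{Brew}.
By symmetry p_{Brew} = p_{Aroma}; substituting into the reaction function, 0.625p_{Aroma} = 28.375 and p_{Aroma} = 45.4.
q_{Aroma} = 155 − 4·45.4 + 3·45.4 = 109.6.
Profit = (45.4 − 18)·109.6 = 3003.04.

3003.04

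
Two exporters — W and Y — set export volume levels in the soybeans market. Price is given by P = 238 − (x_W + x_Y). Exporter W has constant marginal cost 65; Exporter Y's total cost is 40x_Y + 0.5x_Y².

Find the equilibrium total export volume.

Exporter W's profit: π = x_W(238 − (x_W + x_Y)) − 65x_W.
∂π/∂x_W = 173 − 2x_W − x_Y = 0, so x_W = 86.5 − 0.5x_Y.
For Y: ∂π/∂x_Y = 198 − 3x_Y − x_W = 0 ⇒ x_Y = 66 − (1/3)x_W.
Solving the two reaction functions simultaneously: (1 − (−0.5)(−1/3))x_W = 86.5 − 0.5·66, so (5/6)x_W = 53.5 and x_W = 64.2.
Then x_Y = 66 − (1/3)·64.2 = 44.6.
Total export volume: 64.2 + 44.6 = 108.8.

108.8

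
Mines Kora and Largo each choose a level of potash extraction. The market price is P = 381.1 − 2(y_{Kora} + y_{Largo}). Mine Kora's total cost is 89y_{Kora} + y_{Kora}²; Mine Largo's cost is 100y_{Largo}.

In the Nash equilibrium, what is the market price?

210.24

Mine Kora's profit: π = y_{Kora}(381.1 − 2(y_{Kora} + y_{Largo})) − 89y_{Kora} − y_{Kora}².
∂π/∂y_{Kora} = 292.1 − 6y_{Kora} − 2y_{Largo} = 0, so y_{Kora} = 2921/60 − (1/3)y_{Largo}.
For Largo: ∂π/∂y_{Largo} = 281.1 − 4y_{Largo} − 2y_{Kora} = 0 ⇒ y_{Largo} = 70.275 − 0.5y_{Kora}.
Plugging y_{Largo} into Kora's best response: y_{Kora} = 2921/60 − (1/3)(70.275 − 0.5y_{Kora}) ⇒ (5/6)y_{Kora} = 3031/120, so y_{Kora} = 30.31.
Then y_{Largo} = 70.275 − 0.5·30.31 = 55.12.
Equilibrium price: P = 381.1 − 2·85.43 = 210.24.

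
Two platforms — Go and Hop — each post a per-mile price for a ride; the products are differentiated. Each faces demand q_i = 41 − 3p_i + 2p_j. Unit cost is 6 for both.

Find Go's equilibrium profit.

Go's profit: π = (p_{Go} − 6)(41 − 3p_{Go} + 2p_{Hop}).
∂π/∂p_{Go} = 59 − 6p_{Go} + 2p_{Hop} = 0 ⇒ p_{Go} = 59/6 + (1/3)p_{Hop}.
The game is symmetric, so in equilibrium p_{Hop} = p_{Go}: the reaction function gives (2/3)p_{Go} = 59/6, hence p_{Go} = 14.75.
q_{Go} = 41 − 3·14.75 + 2·14.75 = 26.25.
Profit = (14.75 − 6)·26.25 = 229.6875.

229.6875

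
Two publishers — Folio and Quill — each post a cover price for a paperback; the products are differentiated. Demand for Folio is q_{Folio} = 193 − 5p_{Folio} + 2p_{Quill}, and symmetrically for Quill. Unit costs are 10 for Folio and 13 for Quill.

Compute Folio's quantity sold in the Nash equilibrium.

103.4375

Folio's profit: π = (p_{Folio} − 10)(193 − 5p_{Folio} + 2p_{Quill}).
∂π/∂p_{Folio} = 243 − 10p_{Folio} + 2p_{Quill} = 0 ⇒ p_{Folio} = 24.3 + 0.2p_{Quill}.
Similarly p_{Quill} = 25.8 + 0.2p_{Folio}.
Substituting the second reaction function into the first: p_{Folio} = 24.3 + 0.2(25.8 + 0.2p_{Folio}), which gives 0.96p_{Folio} = 29.46 ⇒ p_{Folio} = 30.6875.
Then p_{Quill} = 25.8 + 0.2·30.6875 = 31.9375.
q_{Folio} = 193 − 5·30.6875 + 2·31.9375 = 103.4375.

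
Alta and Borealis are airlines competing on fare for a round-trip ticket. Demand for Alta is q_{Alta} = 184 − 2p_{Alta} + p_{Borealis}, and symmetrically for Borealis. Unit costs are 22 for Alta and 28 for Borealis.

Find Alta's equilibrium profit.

6006.08

Alta's profit: π = (p_{Alta} − 22)(184 − 2p_{Alta} + p_{Borealis}).
∂π/∂p_{Alta} = 228 − 4p_{Alta} + p_{Borealis} = 0 ⇒ p_{Alta} = 57 + 0.25p_{Borealis}.
Similarly p_{Borealis} = 60 + 0.25p_{Alta}.
Substituting the second reaction function into the first: p_{Alta} = 57 + 0.25(60 + 0.25p_{Alta}), which gives 0.9375p_{Alta} = 72 ⇒ p_{Alta} = 76.8.
Then p_{Borealis} = 60 + 0.25·76.8 = 79.2.
q_{Alta} = 184 − 2·76.8 + 79.2 = 109.6.
Profit = (76.8 − 22)·109.6 = 6006.08.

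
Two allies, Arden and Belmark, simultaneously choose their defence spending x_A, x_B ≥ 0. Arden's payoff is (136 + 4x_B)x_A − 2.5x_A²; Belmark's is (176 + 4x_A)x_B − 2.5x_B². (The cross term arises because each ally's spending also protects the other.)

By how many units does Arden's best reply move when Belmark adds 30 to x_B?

24

Expanding Arden's payoff: 136x_A + 4x_Bx_A − 2.5x_A².
∂π/∂x_A = 136 + 4x_B − 5x_A = 0, so x_A = 27.2 + 0.8x_B.
The reaction-function slope is 0.8, so a 30-unit rise in x_B moves x_A by 0.8 × 30 = 24. Arden's best response rises — the actions are strategic complements.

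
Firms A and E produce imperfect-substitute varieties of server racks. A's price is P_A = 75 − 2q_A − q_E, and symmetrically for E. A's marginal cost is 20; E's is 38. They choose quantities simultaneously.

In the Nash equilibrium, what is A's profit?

Firm A's profit: π = q_A(75 − 2q_A − q_E) − 20q_A.
∂π/∂q_A = 55 − 4q_A − q_E = 0 ⇒ q_A = 13.75 − 0.25q_E.
Similarly q_E = 9.25 − 0.25q_A.
Plugging q_E into A's best response: q_A = 13.75 − 0.25(9.25 − 0.25q_A) ⇒ 0.9375q_A = 11.4375, so q_A = 12.2.
Then q_E = 9.25 − 0.25·12.2 = 6.2.
P_A = 75 − 2·12.2 − 6.2 = 44.4.
Profit = (44.4 − 20)·12.2 = 297.68.

297.68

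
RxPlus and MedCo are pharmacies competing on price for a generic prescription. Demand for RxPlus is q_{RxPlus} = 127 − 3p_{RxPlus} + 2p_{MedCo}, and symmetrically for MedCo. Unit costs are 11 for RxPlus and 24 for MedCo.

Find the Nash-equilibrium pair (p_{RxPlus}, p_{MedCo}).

42.4375, 47.3125

RxPlus's profit: π = (p_{RxPlus} − 11)(127 − 3p_{RxPlus} + 2p_{MedCo}).
∂π/∂p_{RxPlus} = 160 − 6p_{RxPlus} + 2p_{MedCo} = 0 ⇒ p_{RxPlus} = 80/3 + (1/3)p_{MedCo}.
Similarly p_{MedCo} = 199/6 + (1/3)p_{RxPlus}.
Plugging p_{MedCo} into RxPlus's best response: p_{RxPlus} = 80/3 + (1/3)(199/6 + (1/3)p_{RxPlus}) ⇒ (8/9)p_{RxPlus} = 679/18, so p_{RxPlus} = 42.4375.
Then p_{MedCo} = 199/6 + (1/3)·42.4375 = 47.3125.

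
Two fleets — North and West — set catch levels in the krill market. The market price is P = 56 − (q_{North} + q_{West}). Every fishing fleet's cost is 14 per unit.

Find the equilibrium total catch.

Fishing fleet North's profit: π = q_{North}(56 − (q_{North} + q_{West})) − 14q_{North}.
∂π/∂q_{North} = 42 − 2q_{North} − q_{West} = 0, so q_{North} = 21 − 0.5q_{West}.
Setting q_{North} = q_{West} in the reaction function: q_{North} = 21 − 0.5q_{North}, so q_{North} = 21 / 1.5 = 14.
Total catch: 14 + 14 = 28.

28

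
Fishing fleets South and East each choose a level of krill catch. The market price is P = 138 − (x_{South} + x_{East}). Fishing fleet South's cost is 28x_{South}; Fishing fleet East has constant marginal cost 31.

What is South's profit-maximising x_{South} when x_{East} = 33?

38.5

Fishing fleet South's profit: π = x_{South}(138 − (x_{South} + x_{East})) − 28x_{South}.
∂π/∂x_{South} = 110 − 2x_{South} − x_{East} = 0, so x_{South} = 55 − 0.5x_{East}.
At x_{East} = 33: x_{South} = 55 − 0.5·33 = 38.5.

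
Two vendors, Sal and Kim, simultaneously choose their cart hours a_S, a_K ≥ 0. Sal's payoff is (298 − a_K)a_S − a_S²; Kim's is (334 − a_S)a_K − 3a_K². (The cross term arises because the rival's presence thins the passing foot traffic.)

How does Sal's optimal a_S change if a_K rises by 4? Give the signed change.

Expanding Sal's payoff: 298a_S − a_Ka_S − a_S².
∂π/∂a_S = 298 − a_K − 2a_S = 0, so a_S = 149 − 0.5a_K.
The reaction-function slope is −0.5, so a 4-unit rise in a_K moves a_S by −0.5 × 4 = −2. Sal's best response falls — the actions are strategic substitutes.

-2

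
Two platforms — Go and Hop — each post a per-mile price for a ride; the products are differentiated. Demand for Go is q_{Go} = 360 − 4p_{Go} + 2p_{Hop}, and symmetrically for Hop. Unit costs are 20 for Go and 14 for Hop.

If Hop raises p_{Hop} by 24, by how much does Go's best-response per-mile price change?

6

Go's profit: π = (p_{Go} − 20)(360 − 4p_{Go} + 2p_{Hop}).
∂π/∂p_{Go} = 440 − 8p_{Go} + 2p_{Hop} = 0 ⇒ p_{Go} = 55 + 0.25p_{Hop}.
The reaction-function slope is 0.25, so a 24-unit rise in p_{Hop} moves p_{Go} by 0.25 × 24 = 6. Go's best response rises — the actions are strategic complements.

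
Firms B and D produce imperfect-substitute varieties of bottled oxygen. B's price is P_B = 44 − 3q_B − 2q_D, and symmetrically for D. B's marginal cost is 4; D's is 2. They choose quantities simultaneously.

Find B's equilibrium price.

18.625

Firm B's profit: π = q_B(44 − 3q_B − 2q_D) − 4q_B.
∂π/∂q_B = 40 − 6q_B − 2q_D = 0 ⇒ q_B = 20/3 − (1/3)q_D.
Similarly q_D = 7 − (1/3)q_B.
Substituting the second reaction function into the first: q_B = 20/3 − (1/3)(7 − (1/3)q_B), which gives (8/9)q_B = 13/3 ⇒ q_B = 4.875.
Then q_D = 7 − (1/3)·4.875 = 5.375.
P_B = 44 − 3·4.875 − 2·5.375 = 18.625.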